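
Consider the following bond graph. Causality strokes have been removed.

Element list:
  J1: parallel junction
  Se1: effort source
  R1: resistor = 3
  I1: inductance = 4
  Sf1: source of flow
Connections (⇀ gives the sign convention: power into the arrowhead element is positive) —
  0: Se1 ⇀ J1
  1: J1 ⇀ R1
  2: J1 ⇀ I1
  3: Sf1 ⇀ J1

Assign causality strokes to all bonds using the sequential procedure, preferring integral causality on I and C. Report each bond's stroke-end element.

#0 |J1  (Se1 fixes effort; stroke away)
#3 |Sf1  (Sf1 fixes flow; stroke at Sf1)
#1 |R1  (J1 effort already set via bond 0)
#2 |I1  (0-jn J1 has e-setter on 0)

b0 stroke at J1
b1 stroke at R1
b2 stroke at I1
b3 stroke at Sf1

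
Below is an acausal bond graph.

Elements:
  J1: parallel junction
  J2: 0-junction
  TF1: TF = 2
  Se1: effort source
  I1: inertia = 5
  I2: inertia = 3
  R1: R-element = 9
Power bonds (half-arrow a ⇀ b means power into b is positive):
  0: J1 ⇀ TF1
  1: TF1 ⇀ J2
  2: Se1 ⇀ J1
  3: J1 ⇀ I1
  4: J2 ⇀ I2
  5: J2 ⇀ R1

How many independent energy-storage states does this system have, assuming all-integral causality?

b2 stroke at J1  (source Se1 imposes e)
b0 stroke at TF1  (J1 effort already set via bond 2)
b3 stroke at I1  (0-jn J1 has e-setter on 2)
b1 stroke at J2  (TF1: transformer flips bond 0)
b4 stroke at I2  (common-e at J2 fixed by 1)
b5 stroke at R1  (J2 effort already set via bond 1)

2  (I1, I2 all integral)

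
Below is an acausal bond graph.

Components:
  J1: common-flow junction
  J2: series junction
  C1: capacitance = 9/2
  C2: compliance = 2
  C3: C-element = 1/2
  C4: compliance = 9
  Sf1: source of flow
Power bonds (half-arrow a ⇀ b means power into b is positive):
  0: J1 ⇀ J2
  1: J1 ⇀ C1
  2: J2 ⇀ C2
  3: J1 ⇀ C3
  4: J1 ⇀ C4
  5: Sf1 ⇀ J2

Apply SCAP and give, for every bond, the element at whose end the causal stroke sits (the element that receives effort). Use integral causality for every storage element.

#0 |J2
#1 |J1
#2 |J2
#3 |J1
#4 |J1
#5 |Sf1

b5 |Sf1  (Sf1 (Sf) sets flow on bond)
b0 |J2  (J2 flow already set via bond 5)
b2 |J2  (1-jn J2 has f-setter on 5)
b1 |J1  (1-jn J1 has f-setter on 0)
b3 |J1  (common-f at J1 fixed by 0)
b4 |J1  (common-f at J1 fixed by 0)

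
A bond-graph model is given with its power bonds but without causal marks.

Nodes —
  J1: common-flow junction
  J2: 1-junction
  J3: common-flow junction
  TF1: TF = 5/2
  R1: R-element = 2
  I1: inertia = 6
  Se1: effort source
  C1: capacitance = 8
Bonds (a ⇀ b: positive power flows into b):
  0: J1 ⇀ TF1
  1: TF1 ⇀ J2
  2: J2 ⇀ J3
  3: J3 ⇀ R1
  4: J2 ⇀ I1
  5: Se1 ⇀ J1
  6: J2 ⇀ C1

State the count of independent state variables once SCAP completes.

2  (C1, I1 all integral)

bond 5 stroke at J1  (Se1 fixes effort; stroke away)
bond 0 stroke at TF1  (J1: last free bond brings flow in)
bond 1 stroke at J2  (through TF1, causality passes straight; one stroke at TF1)
bond 4 stroke at I1  (prefer integral on I1)
bond 2 stroke at J2  (common-f at J2 fixed by 4)
bond 6 stroke at J2  (J2 flow already set via bond 4)
bond 3 stroke at J3  (common-f at J3 fixed by 2)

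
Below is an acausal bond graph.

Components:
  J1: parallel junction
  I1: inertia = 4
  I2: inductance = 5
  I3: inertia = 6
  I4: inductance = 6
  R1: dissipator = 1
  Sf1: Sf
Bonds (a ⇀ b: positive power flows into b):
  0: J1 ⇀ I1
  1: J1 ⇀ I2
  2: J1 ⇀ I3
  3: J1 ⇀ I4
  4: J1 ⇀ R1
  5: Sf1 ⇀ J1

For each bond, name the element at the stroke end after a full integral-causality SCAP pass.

β5 stroke→Sf1  (Sf1 (Sf) sets flow on bond)
β0 stroke→I1  (I1 integral (f out))
β1 stroke→I2  (I2: I, integral causality)
β2 stroke→I3  (I3 outputs flow p/I3)
β3 stroke→I4  (I4: I, integral causality)
β4 stroke→J1  (J1 needs exactly one e-in)

b0 stroke→I1
b1 stroke→I2
b2 stroke→I3
b3 stroke→I4
b4 stroke→J1
b5 stroke→Sf1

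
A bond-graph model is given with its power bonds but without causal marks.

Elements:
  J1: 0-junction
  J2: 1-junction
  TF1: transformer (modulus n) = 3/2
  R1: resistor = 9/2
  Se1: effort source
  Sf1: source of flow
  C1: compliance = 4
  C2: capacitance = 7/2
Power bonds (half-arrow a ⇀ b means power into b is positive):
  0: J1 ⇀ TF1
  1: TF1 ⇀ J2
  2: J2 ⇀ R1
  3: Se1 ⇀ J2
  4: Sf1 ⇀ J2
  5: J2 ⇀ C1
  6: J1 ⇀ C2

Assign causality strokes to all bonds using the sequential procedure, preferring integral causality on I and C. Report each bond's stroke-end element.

bond 3 |J2  (Se1: effort source, stroke at far end)
bond 4 |Sf1  (source Sf1 imposes f)
bond 1 |J2  (common-f at J2 fixed by 4)
bond 2 |J2  (common-f at J2 fixed by 4)
bond 5 |J2  (common-f at J2 fixed by 4)
bond 0 |TF1  (TF1: transformer flips bond 1)
bond 6 |J1  (J1 needs exactly one e-in)

bond 0 |TF1
bond 1 |J2
bond 2 |J2
bond 3 |J2
bond 4 |Sf1
bond 5 |J2
bond 6 |J1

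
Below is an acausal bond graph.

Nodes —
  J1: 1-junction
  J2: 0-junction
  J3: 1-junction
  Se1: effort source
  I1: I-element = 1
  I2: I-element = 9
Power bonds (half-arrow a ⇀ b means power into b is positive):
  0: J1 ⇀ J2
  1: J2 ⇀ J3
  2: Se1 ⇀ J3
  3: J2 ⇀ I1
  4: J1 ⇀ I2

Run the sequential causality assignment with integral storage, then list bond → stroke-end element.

#0 |J1
#1 |J2
#2 |J3
#3 |I1
#4 |I2

b2 stroke at J3  (Se1: effort source, stroke at far end)
b1 stroke at J2  (J3: last free bond brings flow in)
b0 stroke at J1  (0-jn J2 has e-setter on 1)
b3 stroke at I1  (J2 effort already set via bond 1)
b4 stroke at I2  (closing 1-jn rule on J1)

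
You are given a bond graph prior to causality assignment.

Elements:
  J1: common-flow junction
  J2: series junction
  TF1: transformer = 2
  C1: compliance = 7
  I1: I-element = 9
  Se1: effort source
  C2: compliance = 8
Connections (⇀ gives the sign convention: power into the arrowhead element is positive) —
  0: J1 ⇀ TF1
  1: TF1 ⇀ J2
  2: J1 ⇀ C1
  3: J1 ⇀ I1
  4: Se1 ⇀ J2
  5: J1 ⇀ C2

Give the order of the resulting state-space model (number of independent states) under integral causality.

bond 4 →J2  (source Se1 imposes e)
bond 1 →TF1  (J2: last free bond brings flow in)
bond 0 →J1  (through TF1, causality passes straight; one stroke at TF1)
bond 2 →J1  (prefer integral on C1)
bond 3 →I1  (I1: I, integral causality)
bond 5 →J1  (J1 flow already set via bond 3)

3  (C1, C2, I1 all integral)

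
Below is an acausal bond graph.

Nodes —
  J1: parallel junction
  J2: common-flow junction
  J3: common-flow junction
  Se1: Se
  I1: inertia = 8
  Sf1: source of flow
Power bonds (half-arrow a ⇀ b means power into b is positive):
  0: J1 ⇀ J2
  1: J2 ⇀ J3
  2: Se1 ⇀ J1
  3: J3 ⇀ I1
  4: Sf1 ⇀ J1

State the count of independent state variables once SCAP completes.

1  (I1 all integral)

bond 2 stroke at J1  (Se1: effort source, stroke at far end)
bond 4 stroke at Sf1  (Sf1 fixes flow; stroke at Sf1)
bond 0 stroke at J2  (common-e at J1 fixed by 2)
bond 1 stroke at J3  (J2 needs exactly one f-in)
bond 3 stroke at I1  (closing 1-jn rule on J3)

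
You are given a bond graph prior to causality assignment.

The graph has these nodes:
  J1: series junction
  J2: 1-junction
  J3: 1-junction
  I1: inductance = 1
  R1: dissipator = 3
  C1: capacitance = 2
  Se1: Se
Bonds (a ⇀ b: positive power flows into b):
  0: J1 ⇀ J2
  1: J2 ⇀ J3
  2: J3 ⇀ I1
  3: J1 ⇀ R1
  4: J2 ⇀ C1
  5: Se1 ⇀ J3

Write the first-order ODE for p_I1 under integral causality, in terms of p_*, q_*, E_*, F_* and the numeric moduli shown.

dp_I1/dt = E_Se1 - 3*p_I1 - q_C1/2

β5 stroke→J3  (Se1 fixes effort; stroke away)
β2 stroke→I1  (I1: I, integral causality)
β1 stroke→J3  (1-jn J3 has f-setter on 2)
β0 stroke→J2  (J2 flow already set via bond 1)
β4 stroke→J2  (common-f at J2 fixed by 1)
β3 stroke→J1  (1-jn J1 has f-setter on 0)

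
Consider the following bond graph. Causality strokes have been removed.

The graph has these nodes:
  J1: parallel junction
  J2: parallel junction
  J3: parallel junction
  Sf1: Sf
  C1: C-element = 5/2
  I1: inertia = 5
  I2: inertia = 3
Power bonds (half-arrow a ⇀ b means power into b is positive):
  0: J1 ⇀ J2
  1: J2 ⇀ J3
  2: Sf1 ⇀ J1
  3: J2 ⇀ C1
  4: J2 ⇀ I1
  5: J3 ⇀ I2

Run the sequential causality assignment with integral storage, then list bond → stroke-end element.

bond 2 |Sf1  (Sf1: flow source, stroke at near end)
bond 0 |J1  (closing 0-jn rule on J1)
bond 3 |J2  (C1: C, integral causality)
bond 1 |J3  (common-e at J2 fixed by 3)
bond 4 |I1  (J2 effort already set via bond 3)
bond 5 |I2  (J3 effort already set via bond 1)

#0 |J1
#1 |J3
#2 |Sf1
#3 |J2
#4 |I1
#5 |I2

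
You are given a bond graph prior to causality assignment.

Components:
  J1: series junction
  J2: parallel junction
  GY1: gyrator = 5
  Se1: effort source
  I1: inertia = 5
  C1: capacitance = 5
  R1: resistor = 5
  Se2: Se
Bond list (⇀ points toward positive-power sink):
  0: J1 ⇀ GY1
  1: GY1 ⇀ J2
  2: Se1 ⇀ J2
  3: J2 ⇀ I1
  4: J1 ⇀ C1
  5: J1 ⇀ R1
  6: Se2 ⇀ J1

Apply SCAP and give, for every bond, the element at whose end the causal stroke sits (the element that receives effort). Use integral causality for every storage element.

β2 →J2  (source Se1 imposes e)
β6 →J1  (source Se2 imposes e)
β1 →GY1  (common-e at J2 fixed by 2)
β3 →I1  (common-e at J2 fixed by 2)
β0 →GY1  (through GY1, causality inverts; strokes same side of GY1)
β4 →J1  (J1 flow already set via bond 0)
β5 →J1  (1-jn J1 has f-setter on 0)

b0 →GY1
b1 →GY1
b2 →J2
b3 →I1
b4 →J1
b5 →J1
b6 →J1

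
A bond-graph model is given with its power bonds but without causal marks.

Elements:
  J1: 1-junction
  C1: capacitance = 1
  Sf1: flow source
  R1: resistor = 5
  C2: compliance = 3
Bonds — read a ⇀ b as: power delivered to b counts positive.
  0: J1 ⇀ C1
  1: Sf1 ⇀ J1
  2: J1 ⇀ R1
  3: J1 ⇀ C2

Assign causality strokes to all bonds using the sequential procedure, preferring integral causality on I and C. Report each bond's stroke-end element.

β0 →J1
β1 →Sf1
β2 →J1
β3 →J1

b1 stroke→Sf1  (Sf1 (Sf) sets flow on bond)
b0 stroke→J1  (common-f at J1 fixed by 1)
b2 stroke→J1  (J1: bond 1 brought flow, rest push out)
b3 stroke→J1  (J1 flow already set via bond 1)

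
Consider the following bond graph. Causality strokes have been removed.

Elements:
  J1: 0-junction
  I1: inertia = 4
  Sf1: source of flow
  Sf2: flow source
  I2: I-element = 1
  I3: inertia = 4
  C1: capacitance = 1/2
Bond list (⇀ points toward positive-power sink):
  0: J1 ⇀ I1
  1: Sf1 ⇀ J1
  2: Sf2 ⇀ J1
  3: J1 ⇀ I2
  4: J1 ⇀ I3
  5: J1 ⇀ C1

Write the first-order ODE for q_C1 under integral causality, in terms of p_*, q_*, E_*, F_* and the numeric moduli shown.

b1 stroke at Sf1  (source Sf1 imposes f)
b2 stroke at Sf2  (Sf2 (Sf) sets flow on bond)
b0 stroke at I1  (prefer integral on I1)
b3 stroke at I2  (I2 integral (f out))
b4 stroke at I3  (I3 outputs flow p/I3)
b5 stroke at J1  (J1: last free bond brings effort in)

dq_C1/dt = F_Sf1 + F_Sf2 - p_I1/4 - p_I2 - p_I3/4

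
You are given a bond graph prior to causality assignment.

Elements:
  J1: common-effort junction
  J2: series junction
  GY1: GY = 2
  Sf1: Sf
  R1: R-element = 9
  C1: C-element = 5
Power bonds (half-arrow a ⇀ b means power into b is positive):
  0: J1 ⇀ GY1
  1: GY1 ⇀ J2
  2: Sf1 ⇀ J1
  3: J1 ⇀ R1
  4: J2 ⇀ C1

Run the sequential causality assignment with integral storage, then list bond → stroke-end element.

bond 2 stroke→Sf1  (Sf1: flow source, stroke at near end)
bond 4 stroke→J2  (C1 outputs effort q/C1)
bond 1 stroke→GY1  (closing 1-jn rule on J2)
bond 0 stroke→GY1  (GY1 both-in/both-out from 1)
bond 3 stroke→J1  (J1 needs exactly one e-in)

β0 →GY1
β1 →GY1
β2 →Sf1
β3 →J1
β4 →J2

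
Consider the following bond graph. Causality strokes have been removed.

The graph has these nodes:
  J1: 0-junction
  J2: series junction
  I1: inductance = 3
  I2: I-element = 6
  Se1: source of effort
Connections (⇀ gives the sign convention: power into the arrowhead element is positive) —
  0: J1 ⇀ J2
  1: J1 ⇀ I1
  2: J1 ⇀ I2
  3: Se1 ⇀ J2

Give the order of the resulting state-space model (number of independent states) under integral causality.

2  (I1, I2 all integral)

β3 stroke at J2  (Se1 (Se) sets effort on bond)
β0 stroke at J1  (J2 needs exactly one f-in)
β1 stroke at I1  (J1 effort already set via bond 0)
β2 stroke at I2  (J1 effort already set via bond 0)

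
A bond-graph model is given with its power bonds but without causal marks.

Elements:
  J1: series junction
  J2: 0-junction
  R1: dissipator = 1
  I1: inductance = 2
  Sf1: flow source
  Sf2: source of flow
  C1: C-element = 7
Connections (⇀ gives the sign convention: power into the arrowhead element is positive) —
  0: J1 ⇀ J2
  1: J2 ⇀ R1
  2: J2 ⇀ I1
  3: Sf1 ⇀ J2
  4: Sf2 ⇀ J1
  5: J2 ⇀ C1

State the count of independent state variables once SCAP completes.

2  (C1, I1 all integral)

β3 stroke→Sf1  (source Sf1 imposes f)
β4 stroke→Sf2  (Sf2: flow source, stroke at near end)
β0 stroke→J1  (1-jn J1 has f-setter on 4)
β2 stroke→I1  (I1 integral (f out))
β5 stroke→J2  (C1 outputs effort q/C1)
β1 stroke→R1  (common-e at J2 fixed by 5)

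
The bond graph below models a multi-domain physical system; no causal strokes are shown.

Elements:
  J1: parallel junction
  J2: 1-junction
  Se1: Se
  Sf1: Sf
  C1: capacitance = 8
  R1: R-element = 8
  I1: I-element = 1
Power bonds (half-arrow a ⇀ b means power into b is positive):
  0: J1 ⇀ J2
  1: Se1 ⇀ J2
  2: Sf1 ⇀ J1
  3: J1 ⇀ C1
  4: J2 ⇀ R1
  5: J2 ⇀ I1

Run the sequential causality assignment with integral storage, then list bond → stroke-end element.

b1 stroke→J2  (source Se1 imposes e)
b2 stroke→Sf1  (Sf1: flow source, stroke at near end)
b3 stroke→J1  (C1 integral (e out))
b0 stroke→J2  (J1 effort already set via bond 3)
b5 stroke→I1  (I1: I, integral causality)
b4 stroke→J2  (1-jn J2 has f-setter on 5)

b0 stroke→J2
b1 stroke→J2
b2 stroke→Sf1
b3 stroke→J1
b4 stroke→J2
b5 stroke→I1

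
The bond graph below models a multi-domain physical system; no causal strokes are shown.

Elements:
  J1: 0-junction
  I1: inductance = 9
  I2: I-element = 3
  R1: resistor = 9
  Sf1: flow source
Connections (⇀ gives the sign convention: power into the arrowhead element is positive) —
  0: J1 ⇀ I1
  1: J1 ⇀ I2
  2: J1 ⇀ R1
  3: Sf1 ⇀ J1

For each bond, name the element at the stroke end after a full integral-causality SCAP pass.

bond 0 stroke at I1
bond 1 stroke at I2
bond 2 stroke at J1
bond 3 stroke at Sf1

#3 stroke at Sf1  (Sf1: flow source, stroke at near end)
#0 stroke at I1  (prefer integral on I1)
#1 stroke at I2  (prefer integral on I2)
#2 stroke at J1  (J1 needs exactly one e-in)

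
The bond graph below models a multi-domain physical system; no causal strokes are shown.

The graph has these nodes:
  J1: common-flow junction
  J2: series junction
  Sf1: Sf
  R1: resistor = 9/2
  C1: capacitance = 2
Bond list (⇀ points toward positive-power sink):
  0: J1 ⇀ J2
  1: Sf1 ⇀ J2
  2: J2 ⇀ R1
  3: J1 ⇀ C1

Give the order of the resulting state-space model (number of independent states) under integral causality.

β1 →Sf1  (Sf1 (Sf) sets flow on bond)
β0 →J2  (1-jn J2 has f-setter on 1)
β2 →J2  (1-jn J2 has f-setter on 1)
β3 →J1  (common-f at J1 fixed by 0)

1  (C1 all integral)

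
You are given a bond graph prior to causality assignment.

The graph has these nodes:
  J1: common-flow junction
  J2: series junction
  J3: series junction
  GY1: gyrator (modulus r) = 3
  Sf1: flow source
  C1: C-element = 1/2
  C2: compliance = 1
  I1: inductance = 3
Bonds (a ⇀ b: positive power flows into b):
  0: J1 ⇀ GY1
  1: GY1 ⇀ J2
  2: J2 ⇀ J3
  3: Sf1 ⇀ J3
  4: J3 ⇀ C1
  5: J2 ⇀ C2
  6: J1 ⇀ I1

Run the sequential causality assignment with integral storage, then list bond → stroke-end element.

b0 stroke→J1
b1 stroke→J2
b2 stroke→J3
b3 stroke→Sf1
b4 stroke→J3
b5 stroke→J2
b6 stroke→I1

#3 →Sf1  (Sf1: flow source, stroke at near end)
#2 →J3  (J3 flow already set via bond 3)
#4 →J3  (common-f at J3 fixed by 3)
#1 →J2  (J2 flow already set via bond 2)
#5 →J2  (J2: bond 2 brought flow, rest push out)
#0 →J1  (through GY1, causality inverts; strokes same side of GY1)
#6 →I1  (only one flow-in slot at J1)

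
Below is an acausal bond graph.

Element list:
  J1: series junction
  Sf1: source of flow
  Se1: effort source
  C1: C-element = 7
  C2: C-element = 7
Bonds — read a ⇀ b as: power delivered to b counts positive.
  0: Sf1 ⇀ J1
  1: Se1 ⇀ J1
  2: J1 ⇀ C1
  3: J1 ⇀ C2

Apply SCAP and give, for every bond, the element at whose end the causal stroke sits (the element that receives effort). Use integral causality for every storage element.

#0 |Sf1
#1 |J1
#2 |J1
#3 |J1

b0 stroke at Sf1  (Sf1 fixes flow; stroke at Sf1)
b1 stroke at J1  (Se1: effort source, stroke at far end)
b2 stroke at J1  (common-f at J1 fixed by 0)
b3 stroke at J1  (common-f at J1 fixed by 0)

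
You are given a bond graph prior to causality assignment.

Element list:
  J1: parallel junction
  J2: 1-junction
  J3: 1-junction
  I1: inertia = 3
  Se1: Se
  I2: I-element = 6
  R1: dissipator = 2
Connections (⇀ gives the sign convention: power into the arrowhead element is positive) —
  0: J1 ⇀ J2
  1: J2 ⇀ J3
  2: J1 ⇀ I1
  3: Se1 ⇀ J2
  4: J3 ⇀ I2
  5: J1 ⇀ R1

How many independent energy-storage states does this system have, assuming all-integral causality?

2  (I1, I2 all integral)

β3 stroke at J2  (Se1 fixes effort; stroke away)
β2 stroke at I1  (I1 integral (f out))
β4 stroke at I2  (I2 integral (f out))
β1 stroke at J3  (J3: bond 4 brought flow, rest push out)
β0 stroke at J2  (J2 flow already set via bond 1)
β5 stroke at J1  (J1 needs exactly one e-in)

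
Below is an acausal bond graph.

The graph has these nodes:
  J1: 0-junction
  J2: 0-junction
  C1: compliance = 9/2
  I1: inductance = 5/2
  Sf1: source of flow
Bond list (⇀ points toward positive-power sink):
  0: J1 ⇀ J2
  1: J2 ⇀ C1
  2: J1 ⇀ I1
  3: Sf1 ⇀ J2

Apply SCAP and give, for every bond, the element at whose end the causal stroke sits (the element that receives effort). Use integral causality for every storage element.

β3 stroke at Sf1  (Sf1 (Sf) sets flow on bond)
β1 stroke at J2  (prefer integral on C1)
β0 stroke at J1  (J2 effort already set via bond 1)
β2 stroke at I1  (common-e at J1 fixed by 0)

#0 |J1
#1 |J2
#2 |I1
#3 |Sf1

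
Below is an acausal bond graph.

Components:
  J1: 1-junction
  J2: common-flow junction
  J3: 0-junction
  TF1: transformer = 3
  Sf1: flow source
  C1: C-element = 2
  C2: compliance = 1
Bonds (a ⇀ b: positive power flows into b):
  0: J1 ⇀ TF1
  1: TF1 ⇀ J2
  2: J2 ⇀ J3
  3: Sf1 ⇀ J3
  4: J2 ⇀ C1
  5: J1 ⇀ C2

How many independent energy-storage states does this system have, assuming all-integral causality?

2  (C1, C2 all integral)

b3 |Sf1  (source Sf1 imposes f)
b2 |J3  (closing 0-jn rule on J3)
b1 |J2  (common-f at J2 fixed by 2)
b4 |J2  (1-jn J2 has f-setter on 2)
b0 |TF1  (through TF1, causality passes straight; one stroke at TF1)
b5 |J1  (common-f at J1 fixed by 0)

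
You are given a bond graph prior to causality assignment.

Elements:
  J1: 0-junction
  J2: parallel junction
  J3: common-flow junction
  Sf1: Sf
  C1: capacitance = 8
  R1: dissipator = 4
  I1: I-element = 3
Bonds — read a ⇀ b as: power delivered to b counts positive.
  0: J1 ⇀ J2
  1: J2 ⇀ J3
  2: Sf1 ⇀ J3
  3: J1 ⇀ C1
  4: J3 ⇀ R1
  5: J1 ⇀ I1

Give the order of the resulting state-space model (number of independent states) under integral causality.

bond 2 stroke at Sf1  (Sf1: flow source, stroke at near end)
bond 1 stroke at J3  (1-jn J3 has f-setter on 2)
bond 4 stroke at J3  (common-f at J3 fixed by 2)
bond 0 stroke at J2  (closing 0-jn rule on J2)
bond 3 stroke at J1  (C1 outputs effort q/C1)
bond 5 stroke at I1  (common-e at J1 fixed by 3)

2  (C1, I1 all integral)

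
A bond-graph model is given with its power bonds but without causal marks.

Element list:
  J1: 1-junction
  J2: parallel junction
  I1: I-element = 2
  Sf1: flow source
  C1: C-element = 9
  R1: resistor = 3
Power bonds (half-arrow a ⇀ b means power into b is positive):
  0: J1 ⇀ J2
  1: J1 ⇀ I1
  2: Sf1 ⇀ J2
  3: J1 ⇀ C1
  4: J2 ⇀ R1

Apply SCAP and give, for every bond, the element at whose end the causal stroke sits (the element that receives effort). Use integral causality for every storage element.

β2 stroke→Sf1  (Sf1: flow source, stroke at near end)
β1 stroke→I1  (prefer integral on I1)
β0 stroke→J1  (J1: bond 1 brought flow, rest push out)
β3 stroke→J1  (common-f at J1 fixed by 1)
β4 stroke→J2  (closing 0-jn rule on J2)

b0 →J1
b1 →I1
b2 →Sf1
b3 →J1
b4 →J2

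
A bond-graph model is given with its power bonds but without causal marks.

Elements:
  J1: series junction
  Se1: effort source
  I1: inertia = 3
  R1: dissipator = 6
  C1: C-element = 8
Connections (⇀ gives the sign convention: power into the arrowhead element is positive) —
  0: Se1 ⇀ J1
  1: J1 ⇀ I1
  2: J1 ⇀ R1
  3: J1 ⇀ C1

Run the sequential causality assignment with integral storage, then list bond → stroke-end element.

β0 |J1
β1 |I1
β2 |J1
β3 |J1

bond 0 stroke at J1  (Se1 (Se) sets effort on bond)
bond 1 stroke at I1  (I1 integral (f out))
bond 2 stroke at J1  (J1: bond 1 brought flow, rest push out)
bond 3 stroke at J1  (J1 flow already set via bond 1)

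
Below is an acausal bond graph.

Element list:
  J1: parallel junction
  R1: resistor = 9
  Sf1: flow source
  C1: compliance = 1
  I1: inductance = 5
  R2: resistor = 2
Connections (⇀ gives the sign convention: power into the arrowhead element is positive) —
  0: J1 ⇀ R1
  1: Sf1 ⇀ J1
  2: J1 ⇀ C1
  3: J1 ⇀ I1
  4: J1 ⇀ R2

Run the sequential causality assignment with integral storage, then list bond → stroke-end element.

b1 |Sf1  (Sf1 fixes flow; stroke at Sf1)
b2 |J1  (C1 integral (e out))
b0 |R1  (common-e at J1 fixed by 2)
b3 |I1  (common-e at J1 fixed by 2)
b4 |R2  (J1 effort already set via bond 2)

#0 →R1
#1 →Sf1
#2 →J1
#3 →I1
#4 →R2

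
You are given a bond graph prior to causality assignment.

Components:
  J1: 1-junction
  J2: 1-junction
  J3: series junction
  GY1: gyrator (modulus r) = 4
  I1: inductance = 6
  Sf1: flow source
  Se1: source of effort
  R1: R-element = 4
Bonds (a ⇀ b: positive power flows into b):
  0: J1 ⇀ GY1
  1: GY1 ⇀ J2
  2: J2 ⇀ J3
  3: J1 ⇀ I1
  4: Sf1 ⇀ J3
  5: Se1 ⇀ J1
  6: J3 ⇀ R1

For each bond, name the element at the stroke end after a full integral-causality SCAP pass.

#4 stroke at Sf1  (Sf1 fixes flow; stroke at Sf1)
#5 stroke at J1  (source Se1 imposes e)
#2 stroke at J3  (1-jn J3 has f-setter on 4)
#6 stroke at J3  (J3: bond 4 brought flow, rest push out)
#1 stroke at J2  (common-f at J2 fixed by 2)
#0 stroke at J1  (GY1: gyrator matches bond 1)
#3 stroke at I1  (J1: last free bond brings flow in)

bond 0 |J1
bond 1 |J2
bond 2 |J3
bond 3 |I1
bond 4 |Sf1
bond 5 |J1
bond 6 |J3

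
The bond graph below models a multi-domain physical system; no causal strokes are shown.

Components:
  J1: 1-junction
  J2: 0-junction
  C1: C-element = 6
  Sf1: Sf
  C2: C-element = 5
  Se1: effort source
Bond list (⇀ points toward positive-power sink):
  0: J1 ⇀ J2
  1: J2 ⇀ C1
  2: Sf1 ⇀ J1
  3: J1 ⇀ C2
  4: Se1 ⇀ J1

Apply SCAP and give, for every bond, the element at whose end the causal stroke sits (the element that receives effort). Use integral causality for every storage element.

b0 stroke→J1
b1 stroke→J2
b2 stroke→Sf1
b3 stroke→J1
b4 stroke→J1

#2 |Sf1  (Sf1 fixes flow; stroke at Sf1)
#4 |J1  (source Se1 imposes e)
#0 |J1  (J1: bond 2 brought flow, rest push out)
#3 |J1  (common-f at J1 fixed by 2)
#1 |J2  (J2 needs exactly one e-in)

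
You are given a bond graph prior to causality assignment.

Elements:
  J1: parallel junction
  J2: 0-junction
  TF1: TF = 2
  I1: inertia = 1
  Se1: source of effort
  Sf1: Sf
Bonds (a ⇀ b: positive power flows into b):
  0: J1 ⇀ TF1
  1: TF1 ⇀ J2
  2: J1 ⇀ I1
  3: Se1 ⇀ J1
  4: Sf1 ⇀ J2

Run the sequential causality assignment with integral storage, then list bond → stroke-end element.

β3 →J1  (Se1 (Se) sets effort on bond)
β4 →Sf1  (source Sf1 imposes f)
β0 →TF1  (J1: bond 3 brought effort, rest push out)
β2 →I1  (J1: bond 3 brought effort, rest push out)
β1 →J2  (J2 needs exactly one e-in)

b0 |TF1
b1 |J2
b2 |I1
b3 |J1
b4 |Sf1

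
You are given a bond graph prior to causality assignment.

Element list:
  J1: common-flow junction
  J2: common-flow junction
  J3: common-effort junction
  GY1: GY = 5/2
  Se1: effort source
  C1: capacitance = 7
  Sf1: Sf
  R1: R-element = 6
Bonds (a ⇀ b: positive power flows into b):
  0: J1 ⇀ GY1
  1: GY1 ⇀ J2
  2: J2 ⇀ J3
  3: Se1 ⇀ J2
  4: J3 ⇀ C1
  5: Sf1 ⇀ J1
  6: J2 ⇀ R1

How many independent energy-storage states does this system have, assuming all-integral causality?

b3 stroke at J2  (Se1 (Se) sets effort on bond)
b5 stroke at Sf1  (Sf1 fixes flow; stroke at Sf1)
b0 stroke at J1  (1-jn J1 has f-setter on 5)
b1 stroke at J2  (GY1: gyrator matches bond 0)
b4 stroke at J3  (C1 outputs effort q/C1)
b2 stroke at J2  (common-e at J3 fixed by 4)
b6 stroke at R1  (J2 needs exactly one f-in)

1  (C1 all integral)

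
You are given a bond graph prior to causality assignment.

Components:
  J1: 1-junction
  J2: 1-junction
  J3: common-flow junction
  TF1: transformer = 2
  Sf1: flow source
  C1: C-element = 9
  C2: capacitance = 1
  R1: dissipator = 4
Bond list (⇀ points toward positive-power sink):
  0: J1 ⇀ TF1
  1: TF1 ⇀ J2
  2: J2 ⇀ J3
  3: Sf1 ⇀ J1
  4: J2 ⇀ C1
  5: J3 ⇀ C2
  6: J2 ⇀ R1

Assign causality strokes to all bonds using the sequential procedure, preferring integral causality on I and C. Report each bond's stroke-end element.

β0 →J1
β1 →TF1
β2 →J2
β3 →Sf1
β4 →J2
β5 →J3
β6 →J2

β3 →Sf1  (Sf1 fixes flow; stroke at Sf1)
β0 →J1  (J1 flow already set via bond 3)
β1 →TF1  (TF1 one-in-one-out from 0)
β2 →J2  (J2: bond 1 brought flow, rest push out)
β4 →J2  (J2 flow already set via bond 1)
β6 →J2  (common-f at J2 fixed by 1)
β5 →J3  (1-jn J3 has f-setter on 2)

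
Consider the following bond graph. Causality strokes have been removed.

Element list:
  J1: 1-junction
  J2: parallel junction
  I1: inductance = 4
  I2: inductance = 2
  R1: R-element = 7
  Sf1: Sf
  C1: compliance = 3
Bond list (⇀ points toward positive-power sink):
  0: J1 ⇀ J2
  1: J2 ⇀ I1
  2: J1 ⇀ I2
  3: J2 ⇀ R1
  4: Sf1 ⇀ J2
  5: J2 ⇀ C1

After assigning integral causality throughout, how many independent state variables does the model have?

3  (C1, I1, I2 all integral)

β4 →Sf1  (Sf1 (Sf) sets flow on bond)
β1 →I1  (I1 integral (f out))
β2 →I2  (I2 integral (f out))
β0 →J1  (common-f at J1 fixed by 2)
β5 →J2  (C1 integral (e out))
β3 →R1  (J2 effort already set via bond 5)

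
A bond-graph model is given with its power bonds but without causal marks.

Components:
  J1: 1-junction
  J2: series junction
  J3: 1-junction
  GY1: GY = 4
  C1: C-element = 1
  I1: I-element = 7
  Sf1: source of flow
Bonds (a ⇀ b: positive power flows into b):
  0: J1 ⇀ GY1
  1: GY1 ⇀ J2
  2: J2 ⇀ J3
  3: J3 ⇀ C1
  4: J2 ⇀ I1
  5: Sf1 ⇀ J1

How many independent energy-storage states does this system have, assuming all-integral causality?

2  (C1, I1 all integral)

bond 5 stroke→Sf1  (source Sf1 imposes f)
bond 0 stroke→J1  (J1 flow already set via bond 5)
bond 1 stroke→J2  (GY1 both-in/both-out from 0)
bond 3 stroke→J3  (C1: C, integral causality)
bond 2 stroke→J2  (only one flow-in slot at J3)
bond 4 stroke→I1  (only one flow-in slot at J2)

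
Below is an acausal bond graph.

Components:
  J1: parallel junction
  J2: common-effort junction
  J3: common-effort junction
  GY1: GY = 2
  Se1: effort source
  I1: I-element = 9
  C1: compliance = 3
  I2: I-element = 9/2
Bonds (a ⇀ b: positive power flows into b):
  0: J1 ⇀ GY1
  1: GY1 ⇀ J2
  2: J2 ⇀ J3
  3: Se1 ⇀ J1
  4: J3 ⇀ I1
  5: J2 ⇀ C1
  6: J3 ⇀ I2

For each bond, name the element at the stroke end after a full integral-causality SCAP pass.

bond 3 |J1  (Se1: effort source, stroke at far end)
bond 0 |GY1  (common-e at J1 fixed by 3)
bond 1 |GY1  (GY1 both-in/both-out from 0)
bond 4 |I1  (I1: I, integral causality)
bond 5 |J2  (prefer integral on C1)
bond 2 |J3  (J2 effort already set via bond 5)
bond 6 |I2  (J3 effort already set via bond 2)

bond 0 →GY1
bond 1 →GY1
bond 2 →J3
bond 3 →J1
bond 4 →I1
bond 5 →J2
bond 6 →I2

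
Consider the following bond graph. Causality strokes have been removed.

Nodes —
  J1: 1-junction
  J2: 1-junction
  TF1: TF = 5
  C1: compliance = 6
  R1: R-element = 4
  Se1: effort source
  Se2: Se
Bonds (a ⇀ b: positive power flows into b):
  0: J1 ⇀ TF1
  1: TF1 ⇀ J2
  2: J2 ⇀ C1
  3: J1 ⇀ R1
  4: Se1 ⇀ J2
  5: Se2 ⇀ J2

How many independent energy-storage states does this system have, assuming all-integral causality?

1  (C1 all integral)

#4 stroke at J2  (source Se1 imposes e)
#5 stroke at J2  (source Se2 imposes e)
#2 stroke at J2  (C1 outputs effort q/C1)
#1 stroke at TF1  (closing 1-jn rule on J2)
#0 stroke at J1  (through TF1, causality passes straight; one stroke at TF1)
#3 stroke at R1  (only one flow-in slot at J1)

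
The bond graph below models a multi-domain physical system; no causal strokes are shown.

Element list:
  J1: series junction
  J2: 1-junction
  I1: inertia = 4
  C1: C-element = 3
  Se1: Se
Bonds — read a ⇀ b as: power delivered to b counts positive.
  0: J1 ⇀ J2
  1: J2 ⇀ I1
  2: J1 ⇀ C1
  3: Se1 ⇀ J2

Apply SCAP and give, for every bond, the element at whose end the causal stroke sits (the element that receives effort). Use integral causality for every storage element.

#0 |J2
#1 |I1
#2 |J1
#3 |J2

bond 3 stroke→J2  (Se1 (Se) sets effort on bond)
bond 1 stroke→I1  (I1 integral (f out))
bond 0 stroke→J2  (J2: bond 1 brought flow, rest push out)
bond 2 stroke→J1  (J1 flow already set via bond 0)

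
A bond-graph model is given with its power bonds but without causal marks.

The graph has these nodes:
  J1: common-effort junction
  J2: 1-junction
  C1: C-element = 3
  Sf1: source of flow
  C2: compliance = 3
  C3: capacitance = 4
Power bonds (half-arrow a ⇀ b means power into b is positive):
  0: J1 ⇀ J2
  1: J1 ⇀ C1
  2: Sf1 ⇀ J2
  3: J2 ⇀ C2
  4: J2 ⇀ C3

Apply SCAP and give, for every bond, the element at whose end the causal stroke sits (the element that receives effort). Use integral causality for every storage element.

b0 |J2
b1 |J1
b2 |Sf1
b3 |J2
b4 |J2

bond 2 stroke→Sf1  (Sf1: flow source, stroke at near end)
bond 0 stroke→J2  (1-jn J2 has f-setter on 2)
bond 3 stroke→J2  (1-jn J2 has f-setter on 2)
bond 4 stroke→J2  (1-jn J2 has f-setter on 2)
bond 1 stroke→J1  (only one effort-in slot at J1)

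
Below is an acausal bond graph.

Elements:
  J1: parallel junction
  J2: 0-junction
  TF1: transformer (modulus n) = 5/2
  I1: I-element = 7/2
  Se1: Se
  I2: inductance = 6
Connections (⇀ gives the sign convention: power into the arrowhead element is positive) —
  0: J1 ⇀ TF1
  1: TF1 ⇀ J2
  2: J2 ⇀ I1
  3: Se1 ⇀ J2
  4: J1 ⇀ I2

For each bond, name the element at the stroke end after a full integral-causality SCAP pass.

β3 stroke→J2  (source Se1 imposes e)
β1 stroke→TF1  (J2: bond 3 brought effort, rest push out)
β2 stroke→I1  (J2: bond 3 brought effort, rest push out)
β0 stroke→J1  (through TF1, causality passes straight; one stroke at TF1)
β4 stroke→I2  (J1 effort already set via bond 0)

bond 0 →J1
bond 1 →TF1
bond 2 →I1
bond 3 →J2
bond 4 →I2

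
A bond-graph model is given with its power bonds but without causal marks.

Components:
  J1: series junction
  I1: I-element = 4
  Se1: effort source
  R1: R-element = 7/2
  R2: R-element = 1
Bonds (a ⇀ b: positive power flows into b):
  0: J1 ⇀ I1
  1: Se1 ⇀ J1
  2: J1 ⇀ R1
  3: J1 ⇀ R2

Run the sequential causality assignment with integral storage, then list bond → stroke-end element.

bond 1 stroke at J1  (source Se1 imposes e)
bond 0 stroke at I1  (prefer integral on I1)
bond 2 stroke at J1  (1-jn J1 has f-setter on 0)
bond 3 stroke at J1  (common-f at J1 fixed by 0)

#0 →I1
#1 →J1
#2 →J1
#3 →J1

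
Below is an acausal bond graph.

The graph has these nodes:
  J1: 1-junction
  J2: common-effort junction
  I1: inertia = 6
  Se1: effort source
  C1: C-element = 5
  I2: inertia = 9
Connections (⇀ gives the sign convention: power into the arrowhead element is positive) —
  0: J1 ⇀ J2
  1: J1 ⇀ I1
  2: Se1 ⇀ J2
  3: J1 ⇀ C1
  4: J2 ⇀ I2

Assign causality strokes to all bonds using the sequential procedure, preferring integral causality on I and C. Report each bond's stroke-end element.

#2 |J2  (Se1 (Se) sets effort on bond)
#0 |J1  (J2 effort already set via bond 2)
#4 |I2  (J2 effort already set via bond 2)
#1 |I1  (I1: I, integral causality)
#3 |J1  (1-jn J1 has f-setter on 1)

b0 stroke→J1
b1 stroke→I1
b2 stroke→J2
b3 stroke→J1
b4 stroke→I2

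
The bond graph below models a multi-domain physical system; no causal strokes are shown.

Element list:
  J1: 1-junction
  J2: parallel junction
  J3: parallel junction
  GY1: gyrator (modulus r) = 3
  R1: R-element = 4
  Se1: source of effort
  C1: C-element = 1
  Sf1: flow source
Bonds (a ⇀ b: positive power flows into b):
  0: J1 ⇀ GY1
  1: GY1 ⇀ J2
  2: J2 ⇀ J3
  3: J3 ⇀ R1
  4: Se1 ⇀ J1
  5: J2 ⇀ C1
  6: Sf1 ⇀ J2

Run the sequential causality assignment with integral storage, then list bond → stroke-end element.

#4 stroke→J1  (Se1 (Se) sets effort on bond)
#6 stroke→Sf1  (Sf1 fixes flow; stroke at Sf1)
#0 stroke→GY1  (only one flow-in slot at J1)
#1 stroke→GY1  (GY1 both-in/both-out from 0)
#5 stroke→J2  (C1 integral (e out))
#2 stroke→J3  (J2: bond 5 brought effort, rest push out)
#3 stroke→R1  (common-e at J3 fixed by 2)

b0 |GY1
b1 |GY1
b2 |J3
b3 |R1
b4 |J1
b5 |J2
b6 |Sf1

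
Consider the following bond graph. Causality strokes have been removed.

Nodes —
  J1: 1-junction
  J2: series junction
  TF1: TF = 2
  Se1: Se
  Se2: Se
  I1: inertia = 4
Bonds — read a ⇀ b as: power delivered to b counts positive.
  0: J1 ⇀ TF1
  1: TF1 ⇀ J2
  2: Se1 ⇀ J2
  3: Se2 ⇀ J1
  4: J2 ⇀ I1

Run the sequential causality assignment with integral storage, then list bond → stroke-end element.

#2 stroke→J2  (Se1 (Se) sets effort on bond)
#3 stroke→J1  (Se2 (Se) sets effort on bond)
#0 stroke→TF1  (J1: last free bond brings flow in)
#1 stroke→J2  (TF1: transformer flips bond 0)
#4 stroke→I1  (J2 needs exactly one f-in)

β0 →TF1
β1 →J2
β2 →J2
β3 →J1
β4 →I1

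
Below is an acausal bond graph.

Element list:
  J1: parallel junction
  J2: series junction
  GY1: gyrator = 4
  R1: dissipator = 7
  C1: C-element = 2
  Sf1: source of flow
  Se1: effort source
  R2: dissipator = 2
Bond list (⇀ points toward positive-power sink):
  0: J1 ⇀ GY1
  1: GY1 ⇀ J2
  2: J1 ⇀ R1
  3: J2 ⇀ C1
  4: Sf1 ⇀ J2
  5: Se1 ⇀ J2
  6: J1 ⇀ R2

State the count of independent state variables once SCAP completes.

1  (C1 all integral)

#4 |Sf1  (Sf1: flow source, stroke at near end)
#5 |J2  (Se1: effort source, stroke at far end)
#1 |J2  (1-jn J2 has f-setter on 4)
#3 |J2  (common-f at J2 fixed by 4)
#0 |J1  (GY1: gyrator matches bond 1)
#2 |R1  (J1: bond 0 brought effort, rest push out)
#6 |R2  (J1 effort already set via bond 0)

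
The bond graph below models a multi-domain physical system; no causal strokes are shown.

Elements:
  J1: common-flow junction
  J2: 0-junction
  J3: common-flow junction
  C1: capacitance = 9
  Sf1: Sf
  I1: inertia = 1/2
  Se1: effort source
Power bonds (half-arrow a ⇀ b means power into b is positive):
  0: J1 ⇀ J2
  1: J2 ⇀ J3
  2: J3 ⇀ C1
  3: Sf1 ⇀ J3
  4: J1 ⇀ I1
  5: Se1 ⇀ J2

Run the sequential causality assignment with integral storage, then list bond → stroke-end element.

b0 stroke→J1
b1 stroke→J3
b2 stroke→J3
b3 stroke→Sf1
b4 stroke→I1
b5 stroke→J2

b3 →Sf1  (Sf1 fixes flow; stroke at Sf1)
b5 →J2  (source Se1 imposes e)
b0 →J1  (common-e at J2 fixed by 5)
b1 →J3  (0-jn J2 has e-setter on 5)
b2 →J3  (J3 flow already set via bond 3)
b4 →I1  (J1: last free bond brings flow in)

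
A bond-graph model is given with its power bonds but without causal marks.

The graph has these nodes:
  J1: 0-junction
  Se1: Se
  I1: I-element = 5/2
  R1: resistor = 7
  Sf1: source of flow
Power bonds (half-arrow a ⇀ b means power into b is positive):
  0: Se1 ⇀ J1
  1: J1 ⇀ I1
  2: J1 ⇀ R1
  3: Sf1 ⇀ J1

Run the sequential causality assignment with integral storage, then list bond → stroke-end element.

#0 |J1
#1 |I1
#2 |R1
#3 |Sf1

b0 →J1  (source Se1 imposes e)
b3 →Sf1  (Sf1 fixes flow; stroke at Sf1)
b1 →I1  (common-e at J1 fixed by 0)
b2 →R1  (common-e at J1 fixed by 0)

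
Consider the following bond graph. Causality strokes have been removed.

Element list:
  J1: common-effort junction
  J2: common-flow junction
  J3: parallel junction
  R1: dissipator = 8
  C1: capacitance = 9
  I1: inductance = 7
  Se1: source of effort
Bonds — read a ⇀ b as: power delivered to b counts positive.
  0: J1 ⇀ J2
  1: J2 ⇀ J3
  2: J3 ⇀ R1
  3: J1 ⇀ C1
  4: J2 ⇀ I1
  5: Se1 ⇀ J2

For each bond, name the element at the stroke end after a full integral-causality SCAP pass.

#0 |J2
#1 |J2
#2 |J3
#3 |J1
#4 |I1
#5 |J2

β5 →J2  (source Se1 imposes e)
β3 →J1  (C1 outputs effort q/C1)
β0 →J2  (0-jn J1 has e-setter on 3)
β4 →I1  (I1: I, integral causality)
β1 →J2  (J2: bond 4 brought flow, rest push out)
β2 →J3  (only one effort-in slot at J3)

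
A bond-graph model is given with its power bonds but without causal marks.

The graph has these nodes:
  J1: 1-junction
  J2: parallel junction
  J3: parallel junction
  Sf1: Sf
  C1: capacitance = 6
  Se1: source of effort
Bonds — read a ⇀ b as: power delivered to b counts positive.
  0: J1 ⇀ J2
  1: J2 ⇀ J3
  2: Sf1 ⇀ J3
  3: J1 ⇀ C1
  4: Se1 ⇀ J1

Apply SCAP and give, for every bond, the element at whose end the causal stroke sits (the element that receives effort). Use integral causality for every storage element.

b0 →J2
b1 →J3
b2 →Sf1
b3 →J1
b4 →J1

β2 stroke→Sf1  (Sf1 (Sf) sets flow on bond)
β4 stroke→J1  (source Se1 imposes e)
β1 stroke→J3  (J3: last free bond brings effort in)
β0 stroke→J2  (J2 needs exactly one e-in)
β3 stroke→J1  (1-jn J1 has f-setter on 0)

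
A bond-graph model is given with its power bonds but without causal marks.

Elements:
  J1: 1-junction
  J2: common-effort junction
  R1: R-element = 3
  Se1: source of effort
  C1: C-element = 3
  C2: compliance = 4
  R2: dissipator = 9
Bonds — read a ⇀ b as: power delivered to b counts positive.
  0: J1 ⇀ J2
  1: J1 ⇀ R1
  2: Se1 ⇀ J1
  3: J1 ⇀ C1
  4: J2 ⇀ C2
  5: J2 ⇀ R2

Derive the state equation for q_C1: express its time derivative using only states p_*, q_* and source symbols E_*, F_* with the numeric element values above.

dq_C1/dt = E_Se1/3 - q_C1/9 - q_C2/12

#2 stroke at J1  (Se1 (Se) sets effort on bond)
#3 stroke at J1  (C1 integral (e out))
#4 stroke at J2  (C2 outputs effort q/C2)
#0 stroke at J1  (common-e at J2 fixed by 4)
#5 stroke at R2  (J2 effort already set via bond 4)
#1 stroke at R1  (J1 needs exactly one f-in)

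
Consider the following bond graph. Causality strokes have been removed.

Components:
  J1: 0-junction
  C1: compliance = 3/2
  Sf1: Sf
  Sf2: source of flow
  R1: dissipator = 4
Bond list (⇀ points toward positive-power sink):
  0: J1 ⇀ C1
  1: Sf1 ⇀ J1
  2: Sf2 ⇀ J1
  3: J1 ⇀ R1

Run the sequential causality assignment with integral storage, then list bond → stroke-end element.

#1 |Sf1  (Sf1: flow source, stroke at near end)
#2 |Sf2  (Sf2: flow source, stroke at near end)
#0 |J1  (prefer integral on C1)
#3 |R1  (common-e at J1 fixed by 0)

b0 stroke at J1
b1 stroke at Sf1
b2 stroke at Sf2
b3 stroke at R1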